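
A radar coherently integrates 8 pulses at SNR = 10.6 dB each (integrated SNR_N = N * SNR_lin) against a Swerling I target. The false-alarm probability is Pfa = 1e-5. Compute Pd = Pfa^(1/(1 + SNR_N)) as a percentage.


SNR_lin = 10^(10.6/10) = 11.48154
SNR_N = 8 * 11.48154 = 91.85232
1/(1 + SNR_N) = 1/92.85232 = 0.0107698
Pd = (1e-5)^0.0107698 = 0.88339
Pd = 88.3%

88.3%


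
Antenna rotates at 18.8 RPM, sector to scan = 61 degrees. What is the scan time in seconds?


t = 61 / (18.8 * 360) * 60 = 0.54 s

0.54 s


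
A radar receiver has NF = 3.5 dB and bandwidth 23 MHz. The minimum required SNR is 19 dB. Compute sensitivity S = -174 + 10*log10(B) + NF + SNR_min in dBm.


10*log10(23000000.0) = 73.62
S = -174 + 73.62 + 3.5 + 19 = -77.9 dBm

-77.9 dBm


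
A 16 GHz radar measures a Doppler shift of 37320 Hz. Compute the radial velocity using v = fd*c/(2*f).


v = 37320 * 3e8 / (2 * 16000000000.0) = 349.9 m/s

349.9 m/s


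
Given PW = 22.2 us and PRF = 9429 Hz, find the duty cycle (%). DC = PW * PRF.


DC = 22.2e-6 * 9429 * 100 = 20.93%

20.93%


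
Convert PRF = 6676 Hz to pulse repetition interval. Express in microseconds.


PRI = 1/6676 = 0.0001497903 s = 149.8 us

149.8 us


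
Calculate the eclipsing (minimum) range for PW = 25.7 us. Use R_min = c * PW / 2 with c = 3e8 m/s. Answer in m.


R_min = 3e8 * 25.7e-6 / 2 = 3855.0 m

3855.0 m


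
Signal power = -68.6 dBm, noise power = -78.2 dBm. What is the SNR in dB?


SNR = -68.6 - (-78.2) = 9.6 dB

9.6 dB


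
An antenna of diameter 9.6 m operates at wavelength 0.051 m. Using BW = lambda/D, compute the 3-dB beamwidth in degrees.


BW_rad = 0.051 / 9.6 = 0.005312
BW_deg = 0.3 degrees

0.3 degrees


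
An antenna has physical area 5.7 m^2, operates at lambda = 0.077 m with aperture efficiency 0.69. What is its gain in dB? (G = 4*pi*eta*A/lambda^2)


G_linear = 4*pi*0.69*5.7/0.077^2 = 8335.9
G_dB = 10*log10(8335.9) = 39.2 dB

39.2 dB


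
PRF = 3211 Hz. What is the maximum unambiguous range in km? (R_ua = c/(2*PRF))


R_ua = 3e8 / (2 * 3211) = 46714.4 m = 46.7 km

46.7 km


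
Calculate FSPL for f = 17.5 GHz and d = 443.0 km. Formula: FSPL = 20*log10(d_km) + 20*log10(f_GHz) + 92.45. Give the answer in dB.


20*log10(443.0) = 52.93
20*log10(17.5) = 24.86
FSPL = 170.2 dB

170.2 dB


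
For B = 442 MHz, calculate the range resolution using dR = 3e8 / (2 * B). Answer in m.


dR = 3e8 / (2 * 442000000.0) = 0.34 m

0.34 m


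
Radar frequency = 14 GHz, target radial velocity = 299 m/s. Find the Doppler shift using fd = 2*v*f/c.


fd = 2 * 299 * 14000000000.0 / 3e8 = 27906.7 Hz

27906.7 Hz


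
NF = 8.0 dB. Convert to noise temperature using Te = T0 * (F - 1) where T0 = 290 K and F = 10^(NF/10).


NF_lin = 10^(8.0/10) = 6.309573
Te = 290 * (6.309573 - 1) = 1539.8 K

1539.8 K


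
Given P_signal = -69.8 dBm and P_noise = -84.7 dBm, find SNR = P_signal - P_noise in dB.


SNR = -69.8 - (-84.7) = 14.9 dB

14.9 dB


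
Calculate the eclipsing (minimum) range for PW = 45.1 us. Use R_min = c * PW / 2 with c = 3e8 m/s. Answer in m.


R_min = 3e8 * 45.1e-6 / 2 = 6765.0 m

6765.0 m


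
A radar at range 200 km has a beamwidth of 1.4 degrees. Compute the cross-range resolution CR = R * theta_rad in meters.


BW_rad = 0.02443461
CR = 200000 * 0.02443461 = 4886.9 m

4886.9 m


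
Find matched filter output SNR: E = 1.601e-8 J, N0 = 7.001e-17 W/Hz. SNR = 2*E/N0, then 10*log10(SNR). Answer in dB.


SNR_lin = 2 * 1.601e-8 / 7.001e-17 = 4.574e8
SNR_dB = 10*log10(4.574e8) = 86.6 dB

86.6 dB


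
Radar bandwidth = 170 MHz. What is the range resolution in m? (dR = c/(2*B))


dR = 3e8 / (2 * 170000000.0) = 0.88 m

0.88 m


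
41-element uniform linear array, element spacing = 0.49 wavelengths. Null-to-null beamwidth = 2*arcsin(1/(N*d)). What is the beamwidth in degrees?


1/(N*d) = 1/(41*0.49) = 0.049776
BW = 2*arcsin(0.049776) = 5.7 degrees

5.7 degrees


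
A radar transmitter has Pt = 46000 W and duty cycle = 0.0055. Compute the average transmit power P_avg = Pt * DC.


P_avg = 46000 * 0.0055 = 253.0 W

253.0 W


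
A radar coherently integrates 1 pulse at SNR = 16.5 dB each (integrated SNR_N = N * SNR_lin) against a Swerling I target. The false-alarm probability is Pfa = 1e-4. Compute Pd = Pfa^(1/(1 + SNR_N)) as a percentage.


SNR_lin = 10^(16.5/10) = 44.66836
SNR_N = 1 * 44.66836 = 44.66836
1/(1 + SNR_N) = 1/45.66836 = 0.021897
Pd = (1e-4)^0.021897 = 0.81736
Pd = 81.7%

81.7%


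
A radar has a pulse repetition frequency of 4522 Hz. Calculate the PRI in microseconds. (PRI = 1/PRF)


PRI = 1/4522 = 0.0002211411 s = 221.1 us

221.1 us


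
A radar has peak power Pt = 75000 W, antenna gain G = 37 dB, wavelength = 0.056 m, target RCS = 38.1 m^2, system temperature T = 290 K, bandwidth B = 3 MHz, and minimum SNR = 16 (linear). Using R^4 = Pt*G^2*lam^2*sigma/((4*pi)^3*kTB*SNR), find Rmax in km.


G_lin = 10^(37/10) = 5011.872336
R^4 = 75000 * 5011.872336^2 * 0.056^2 * 38.1 / ((4*pi)^3 * 1.38e-23 * 290 * 3000000.0 * 16)
R^4 = 5.90492e20 m^4
R_max = (5.90492e20)^(1/4) = 155884.7 m = 155.9 km

155.9 km


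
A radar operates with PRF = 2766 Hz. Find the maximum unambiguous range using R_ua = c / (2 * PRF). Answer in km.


R_ua = 3e8 / (2 * 2766) = 54229.9 m = 54.2 km

54.2 km


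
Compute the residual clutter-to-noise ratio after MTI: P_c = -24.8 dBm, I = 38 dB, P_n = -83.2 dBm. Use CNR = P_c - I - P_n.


CNR = -24.8 - 38 - (-83.2) = 20.4 dB

20.4 dB


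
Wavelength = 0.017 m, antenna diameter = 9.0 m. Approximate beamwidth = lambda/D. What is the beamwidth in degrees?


BW_rad = 0.017 / 9.0 = 0.001889
BW_deg = 0.11 degrees

0.11 degrees


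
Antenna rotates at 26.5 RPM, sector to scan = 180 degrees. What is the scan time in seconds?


t = 180 / (26.5 * 360) * 60 = 1.13 s

1.13 s


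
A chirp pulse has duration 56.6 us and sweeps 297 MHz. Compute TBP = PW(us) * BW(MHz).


TBP = 56.6 * 297 = 16810.2

16810.2


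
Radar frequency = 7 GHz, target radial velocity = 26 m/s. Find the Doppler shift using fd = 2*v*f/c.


fd = 2 * 26 * 7000000000.0 / 3e8 = 1213.3 Hz

1213.3 Hz


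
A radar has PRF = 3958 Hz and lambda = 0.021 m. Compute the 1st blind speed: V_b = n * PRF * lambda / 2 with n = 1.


V_blind = 1 * 3958 * 0.021 / 2 = 41.6 m/s

41.6 m/s


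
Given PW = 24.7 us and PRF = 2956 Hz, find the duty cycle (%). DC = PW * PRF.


DC = 24.7e-6 * 2956 * 100 = 7.3%

7.3%


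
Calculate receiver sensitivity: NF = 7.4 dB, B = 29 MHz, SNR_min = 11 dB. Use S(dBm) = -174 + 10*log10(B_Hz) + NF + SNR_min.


10*log10(29000000.0) = 74.62
S = -174 + 74.62 + 7.4 + 11 = -81.0 dBm

-81.0 dBm


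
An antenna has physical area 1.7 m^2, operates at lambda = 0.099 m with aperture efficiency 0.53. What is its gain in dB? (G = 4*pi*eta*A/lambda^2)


G_linear = 4*pi*0.53*1.7/0.099^2 = 1155.22
G_dB = 10*log10(1155.22) = 30.6 dB

30.6 dB


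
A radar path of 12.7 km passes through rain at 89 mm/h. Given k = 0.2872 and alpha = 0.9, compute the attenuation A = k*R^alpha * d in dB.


gamma = 0.2872 * 89^0.9 = 16.316817 dB/km
A = 16.316817 * 12.7 = 207.22 dB

207.22 dB


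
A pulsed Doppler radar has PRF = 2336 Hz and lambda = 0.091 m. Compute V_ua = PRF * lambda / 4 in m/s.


V_ua = 2336 * 0.091 / 4 = 53.1 m/s

53.1 m/s


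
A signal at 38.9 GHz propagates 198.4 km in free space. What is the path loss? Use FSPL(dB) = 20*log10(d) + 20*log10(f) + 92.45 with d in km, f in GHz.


20*log10(198.4) = 45.95
20*log10(38.9) = 31.8
FSPL = 170.2 dB

170.2 dB


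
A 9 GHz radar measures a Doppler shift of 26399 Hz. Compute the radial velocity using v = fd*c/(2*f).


v = 26399 * 3e8 / (2 * 9000000000.0) = 440.0 m/s

440.0 m/s


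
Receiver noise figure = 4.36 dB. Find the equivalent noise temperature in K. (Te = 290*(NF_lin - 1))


NF_lin = 10^(4.36/10) = 2.728978
Te = 290 * (2.728978 - 1) = 501.4 K

501.4 K


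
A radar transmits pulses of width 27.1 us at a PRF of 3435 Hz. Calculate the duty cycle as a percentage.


DC = 27.1e-6 * 3435 * 100 = 9.31%

9.31%


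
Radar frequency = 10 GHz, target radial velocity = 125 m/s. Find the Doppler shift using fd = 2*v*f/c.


fd = 2 * 125 * 10000000000.0 / 3e8 = 8333.3 Hz

8333.3 Hz


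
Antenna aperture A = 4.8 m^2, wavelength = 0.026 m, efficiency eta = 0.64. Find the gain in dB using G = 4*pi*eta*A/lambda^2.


G_linear = 4*pi*0.64*4.8/0.026^2 = 57106.35
G_dB = 10*log10(57106.35) = 47.6 dB

47.6 dB


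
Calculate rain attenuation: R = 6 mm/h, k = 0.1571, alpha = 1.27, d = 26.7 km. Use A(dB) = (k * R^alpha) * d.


gamma = 0.1571 * 6^1.27 = 1.529073 dB/km
A = 1.529073 * 26.7 = 40.83 dB

40.83 dB


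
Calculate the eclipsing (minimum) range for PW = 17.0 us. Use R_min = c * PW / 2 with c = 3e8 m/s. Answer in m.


R_min = 3e8 * 17.0e-6 / 2 = 2550.0 m

2550.0 m


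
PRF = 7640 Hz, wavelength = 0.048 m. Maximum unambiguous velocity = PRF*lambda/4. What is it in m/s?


V_ua = 7640 * 0.048 / 4 = 91.7 m/s

91.7 m/s


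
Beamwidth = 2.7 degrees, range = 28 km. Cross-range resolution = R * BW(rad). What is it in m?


BW_rad = 0.04712389
CR = 28000 * 0.04712389 = 1319.5 m

1319.5 m


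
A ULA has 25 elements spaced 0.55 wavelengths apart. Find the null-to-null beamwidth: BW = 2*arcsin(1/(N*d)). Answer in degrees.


1/(N*d) = 1/(25*0.55) = 0.072727
BW = 2*arcsin(0.072727) = 8.3 degrees

8.3 degrees


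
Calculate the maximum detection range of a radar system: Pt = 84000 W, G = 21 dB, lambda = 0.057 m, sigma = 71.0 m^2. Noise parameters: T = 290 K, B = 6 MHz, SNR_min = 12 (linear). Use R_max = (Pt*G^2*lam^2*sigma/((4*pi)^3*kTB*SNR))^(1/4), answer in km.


G_lin = 10^(21/10) = 125.892541
R^4 = 84000 * 125.892541^2 * 0.057^2 * 71.0 / ((4*pi)^3 * 1.38e-23 * 290 * 6000000.0 * 12)
R^4 = 5.37091e17 m^4
R_max = (5.37091e17)^(1/4) = 27071.5 m = 27.1 km

27.1 km


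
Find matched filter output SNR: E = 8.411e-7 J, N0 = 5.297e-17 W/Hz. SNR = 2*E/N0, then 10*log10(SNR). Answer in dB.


SNR_lin = 2 * 8.411e-7 / 5.297e-17 = 3.176e10
SNR_dB = 10*log10(3.176e10) = 105.0 dB

105.0 dB


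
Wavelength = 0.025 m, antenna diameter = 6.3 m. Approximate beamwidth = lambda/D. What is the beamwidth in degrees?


BW_rad = 0.025 / 6.3 = 0.003968
BW_deg = 0.23 degrees

0.23 degrees


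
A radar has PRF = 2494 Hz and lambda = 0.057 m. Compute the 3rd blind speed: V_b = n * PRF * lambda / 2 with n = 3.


V_blind = 3 * 2494 * 0.057 / 2 = 213.2 m/s

213.2 m/s


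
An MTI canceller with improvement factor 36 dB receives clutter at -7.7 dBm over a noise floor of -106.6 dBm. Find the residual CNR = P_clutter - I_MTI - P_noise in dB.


CNR = -7.7 - 36 - (-106.6) = 62.9 dB

62.9 dB


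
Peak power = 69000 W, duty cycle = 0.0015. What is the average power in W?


P_avg = 69000 * 0.0015 = 103.5 W

103.5 W


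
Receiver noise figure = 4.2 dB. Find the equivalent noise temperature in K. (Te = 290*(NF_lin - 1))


NF_lin = 10^(4.2/10) = 2.630268
Te = 290 * (2.630268 - 1) = 472.8 K

472.8 K


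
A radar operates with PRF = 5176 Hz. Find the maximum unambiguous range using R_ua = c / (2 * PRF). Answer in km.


R_ua = 3e8 / (2 * 5176) = 28979.9 m = 29.0 km

29.0 km


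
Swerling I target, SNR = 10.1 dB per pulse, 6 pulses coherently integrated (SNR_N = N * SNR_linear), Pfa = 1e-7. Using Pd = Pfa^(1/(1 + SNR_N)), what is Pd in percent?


SNR_lin = 10^(10.1/10) = 10.23293
SNR_N = 6 * 10.23293 = 61.39758
1/(1 + SNR_N) = 1/62.39758 = 0.0160263
Pd = (1e-7)^0.0160263 = 0.77235
Pd = 77.2%

77.2%


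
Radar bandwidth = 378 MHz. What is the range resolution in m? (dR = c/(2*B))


dR = 3e8 / (2 * 378000000.0) = 0.4 m

0.4 m


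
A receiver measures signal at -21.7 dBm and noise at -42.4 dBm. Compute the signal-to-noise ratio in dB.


SNR = -21.7 - (-42.4) = 20.7 dB

20.7 dB


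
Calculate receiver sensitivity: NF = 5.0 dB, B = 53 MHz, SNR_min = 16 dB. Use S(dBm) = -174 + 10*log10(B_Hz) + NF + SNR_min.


10*log10(53000000.0) = 77.24
S = -174 + 77.24 + 5.0 + 16 = -75.8 dBm

-75.8 dBm


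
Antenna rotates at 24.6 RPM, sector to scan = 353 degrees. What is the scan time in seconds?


t = 353 / (24.6 * 360) * 60 = 2.39 s

2.39 s


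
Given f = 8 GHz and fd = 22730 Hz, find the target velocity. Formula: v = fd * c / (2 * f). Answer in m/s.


v = 22730 * 3e8 / (2 * 8000000000.0) = 426.2 m/s

426.2 m/s


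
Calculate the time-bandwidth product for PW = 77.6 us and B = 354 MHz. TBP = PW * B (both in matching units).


TBP = 77.6 * 354 = 27470.4

27470.4


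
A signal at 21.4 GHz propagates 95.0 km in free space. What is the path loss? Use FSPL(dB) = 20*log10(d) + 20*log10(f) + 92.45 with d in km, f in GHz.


20*log10(95.0) = 39.55
20*log10(21.4) = 26.61
FSPL = 158.6 dB

158.6 dB


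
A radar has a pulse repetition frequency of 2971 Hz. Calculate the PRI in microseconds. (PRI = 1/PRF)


PRI = 1/2971 = 0.000336587 s = 336.6 us

336.6 us


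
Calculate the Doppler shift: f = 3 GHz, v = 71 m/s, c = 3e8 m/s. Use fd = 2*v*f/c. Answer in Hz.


fd = 2 * 71 * 3000000000.0 / 3e8 = 1420.0 Hz

1420.0 Hz


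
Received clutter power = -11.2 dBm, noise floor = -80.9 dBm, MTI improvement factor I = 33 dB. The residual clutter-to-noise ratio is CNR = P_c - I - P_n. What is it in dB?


CNR = -11.2 - 33 - (-80.9) = 36.7 dB

36.7 dB


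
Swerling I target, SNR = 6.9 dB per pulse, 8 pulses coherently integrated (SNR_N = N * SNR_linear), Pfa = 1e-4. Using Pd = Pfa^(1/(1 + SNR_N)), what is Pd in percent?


SNR_lin = 10^(6.9/10) = 4.89779
SNR_N = 8 * 4.89779 = 39.18232
1/(1 + SNR_N) = 1/40.18232 = 0.0248866
Pd = (1e-4)^0.0248866 = 0.79516
Pd = 79.5%

79.5%


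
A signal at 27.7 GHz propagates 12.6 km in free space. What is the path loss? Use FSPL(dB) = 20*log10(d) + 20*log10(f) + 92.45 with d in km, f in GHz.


20*log10(12.6) = 22.01
20*log10(27.7) = 28.85
FSPL = 143.3 dB

143.3 dB


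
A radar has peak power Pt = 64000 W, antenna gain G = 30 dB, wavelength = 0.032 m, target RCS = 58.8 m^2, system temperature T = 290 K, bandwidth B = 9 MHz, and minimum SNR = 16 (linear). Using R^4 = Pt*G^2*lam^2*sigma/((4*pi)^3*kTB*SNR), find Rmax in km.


G_lin = 10^(30/10) = 1000.0
R^4 = 64000 * 1000.0^2 * 0.032^2 * 58.8 / ((4*pi)^3 * 1.38e-23 * 290 * 9000000.0 * 16)
R^4 = 3.36968e18 m^4
R_max = (3.36968e18)^(1/4) = 42844.7 m = 42.8 km

42.8 km


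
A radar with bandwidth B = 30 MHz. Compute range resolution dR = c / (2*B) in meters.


dR = 3e8 / (2 * 30000000.0) = 5.0 m

5.0 m


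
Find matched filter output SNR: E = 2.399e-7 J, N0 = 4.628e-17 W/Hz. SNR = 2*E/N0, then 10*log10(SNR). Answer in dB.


SNR_lin = 2 * 2.399e-7 / 4.628e-17 = 1.037e10
SNR_dB = 10*log10(1.037e10) = 100.2 dB

100.2 dB


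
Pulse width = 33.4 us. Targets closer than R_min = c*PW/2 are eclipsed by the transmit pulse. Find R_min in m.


R_min = 3e8 * 33.4e-6 / 2 = 5010.0 m

5010.0 m


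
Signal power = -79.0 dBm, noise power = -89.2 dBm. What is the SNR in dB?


SNR = -79.0 - (-89.2) = 10.2 dB

10.2 dB


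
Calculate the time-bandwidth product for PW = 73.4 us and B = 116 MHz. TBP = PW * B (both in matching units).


TBP = 73.4 * 116 = 8514.4

8514.4


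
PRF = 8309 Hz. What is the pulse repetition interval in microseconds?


PRI = 1/8309 = 0.0001203514 s = 120.4 us

120.4 us


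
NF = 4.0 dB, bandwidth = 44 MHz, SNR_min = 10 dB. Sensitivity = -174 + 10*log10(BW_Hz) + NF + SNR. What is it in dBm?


10*log10(44000000.0) = 76.43
S = -174 + 76.43 + 4.0 + 10 = -83.6 dBm

-83.6 dBm


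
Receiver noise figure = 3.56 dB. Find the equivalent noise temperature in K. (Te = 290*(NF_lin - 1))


NF_lin = 10^(3.56/10) = 2.269865
Te = 290 * (2.269865 - 1) = 368.3 K

368.3 K


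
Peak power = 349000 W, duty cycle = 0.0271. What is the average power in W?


P_avg = 349000 * 0.0271 = 9457.9 W

9457.9 W


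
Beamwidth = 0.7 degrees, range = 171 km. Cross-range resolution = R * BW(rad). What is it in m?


BW_rad = 0.012217305
CR = 171000 * 0.012217305 = 2089.2 m

2089.2 m


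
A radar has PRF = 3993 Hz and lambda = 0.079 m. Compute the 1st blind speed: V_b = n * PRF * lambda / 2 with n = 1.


V_blind = 1 * 3993 * 0.079 / 2 = 157.7 m/s

157.7 m/s


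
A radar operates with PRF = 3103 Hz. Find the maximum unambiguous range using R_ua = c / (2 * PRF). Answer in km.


R_ua = 3e8 / (2 * 3103) = 48340.3 m = 48.3 km

48.3 km


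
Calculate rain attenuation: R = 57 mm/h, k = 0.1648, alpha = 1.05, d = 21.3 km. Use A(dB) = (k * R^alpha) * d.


gamma = 0.1648 * 57^1.05 = 11.498093 dB/km
A = 11.498093 * 21.3 = 244.91 dB

244.91 dB


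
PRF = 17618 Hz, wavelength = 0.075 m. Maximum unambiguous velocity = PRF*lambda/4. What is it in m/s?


V_ua = 17618 * 0.075 / 4 = 330.3 m/s

330.3 m/s


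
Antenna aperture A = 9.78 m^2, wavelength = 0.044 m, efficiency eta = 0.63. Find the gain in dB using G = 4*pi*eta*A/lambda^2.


G_linear = 4*pi*0.63*9.78/0.044^2 = 39992.99
G_dB = 10*log10(39992.99) = 46.0 dB

46.0 dB


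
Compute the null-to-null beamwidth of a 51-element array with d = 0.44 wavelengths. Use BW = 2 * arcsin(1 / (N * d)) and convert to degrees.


1/(N*d) = 1/(51*0.44) = 0.044563
BW = 2*arcsin(0.044563) = 5.1 degrees

5.1 degrees


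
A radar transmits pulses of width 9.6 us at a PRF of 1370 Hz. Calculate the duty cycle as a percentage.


DC = 9.6e-6 * 1370 * 100 = 1.32%

1.32%


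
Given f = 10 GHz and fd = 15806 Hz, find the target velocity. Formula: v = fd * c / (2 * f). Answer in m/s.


v = 15806 * 3e8 / (2 * 10000000000.0) = 237.1 m/s

237.1 m/s


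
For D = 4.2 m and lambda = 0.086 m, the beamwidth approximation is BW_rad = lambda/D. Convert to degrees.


BW_rad = 0.086 / 4.2 = 0.020476
BW_deg = 1.17 degrees

1.17 degrees


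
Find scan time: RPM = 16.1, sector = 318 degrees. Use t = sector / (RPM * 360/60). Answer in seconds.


t = 318 / (16.1 * 360) * 60 = 3.29 s

3.29 s


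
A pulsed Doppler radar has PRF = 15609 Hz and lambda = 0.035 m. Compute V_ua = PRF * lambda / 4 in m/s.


V_ua = 15609 * 0.035 / 4 = 136.6 m/s

136.6 m/s


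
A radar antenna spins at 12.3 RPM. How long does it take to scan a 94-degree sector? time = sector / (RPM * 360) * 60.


t = 94 / (12.3 * 360) * 60 = 1.27 s

1.27 s


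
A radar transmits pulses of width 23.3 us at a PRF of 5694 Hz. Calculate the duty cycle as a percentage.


DC = 23.3e-6 * 5694 * 100 = 13.27%

13.27%


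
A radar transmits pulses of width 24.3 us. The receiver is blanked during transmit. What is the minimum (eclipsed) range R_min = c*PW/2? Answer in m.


R_min = 3e8 * 24.3e-6 / 2 = 3645.0 m

3645.0 m


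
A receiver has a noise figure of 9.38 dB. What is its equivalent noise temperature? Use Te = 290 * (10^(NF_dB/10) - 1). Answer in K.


NF_lin = 10^(9.38/10) = 8.669619
Te = 290 * (8.669619 - 1) = 2224.2 K

2224.2 K


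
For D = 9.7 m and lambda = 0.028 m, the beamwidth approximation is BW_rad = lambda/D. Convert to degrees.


BW_rad = 0.028 / 9.7 = 0.002887
BW_deg = 0.17 degrees

0.17 degrees


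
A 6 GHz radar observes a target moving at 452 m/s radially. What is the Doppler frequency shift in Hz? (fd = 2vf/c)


fd = 2 * 452 * 6000000000.0 / 3e8 = 18080.0 Hz

18080.0 Hz


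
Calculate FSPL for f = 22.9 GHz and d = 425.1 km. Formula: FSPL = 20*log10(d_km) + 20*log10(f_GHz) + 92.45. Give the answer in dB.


20*log10(425.1) = 52.57
20*log10(22.9) = 27.2
FSPL = 172.2 dB

172.2 dB


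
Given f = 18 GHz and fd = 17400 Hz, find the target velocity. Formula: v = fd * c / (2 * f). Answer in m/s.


v = 17400 * 3e8 / (2 * 18000000000.0) = 145.0 m/s

145.0 m/s


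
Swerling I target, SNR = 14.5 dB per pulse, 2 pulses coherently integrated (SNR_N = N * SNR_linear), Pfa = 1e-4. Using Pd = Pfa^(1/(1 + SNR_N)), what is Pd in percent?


SNR_lin = 10^(14.5/10) = 28.18383
SNR_N = 2 * 28.18383 = 56.36766
1/(1 + SNR_N) = 1/57.36766 = 0.0174314
Pd = (1e-4)^0.0174314 = 0.85168
Pd = 85.2%

85.2%


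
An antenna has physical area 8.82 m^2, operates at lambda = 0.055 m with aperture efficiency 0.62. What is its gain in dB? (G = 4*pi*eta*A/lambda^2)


G_linear = 4*pi*0.62*8.82/0.055^2 = 22716.67
G_dB = 10*log10(22716.67) = 43.6 dB

43.6 dB


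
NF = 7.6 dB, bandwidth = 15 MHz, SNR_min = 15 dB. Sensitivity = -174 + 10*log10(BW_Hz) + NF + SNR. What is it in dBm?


10*log10(15000000.0) = 71.76
S = -174 + 71.76 + 7.6 + 15 = -79.6 dBm

-79.6 dBm


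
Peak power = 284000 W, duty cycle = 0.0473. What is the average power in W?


P_avg = 284000 * 0.0473 = 13433.2 W

13433.2 W


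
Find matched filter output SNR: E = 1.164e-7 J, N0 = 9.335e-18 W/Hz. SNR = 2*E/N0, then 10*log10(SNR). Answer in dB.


SNR_lin = 2 * 1.164e-7 / 9.335e-18 = 2.494e10
SNR_dB = 10*log10(2.494e10) = 104.0 dB

104.0 dB


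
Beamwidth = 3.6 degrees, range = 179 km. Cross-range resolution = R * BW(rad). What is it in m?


BW_rad = 0.062831853
CR = 179000 * 0.062831853 = 11246.9 m

11246.9 m


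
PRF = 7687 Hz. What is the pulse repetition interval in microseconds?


PRI = 1/7687 = 0.0001300898 s = 130.1 us

130.1 us


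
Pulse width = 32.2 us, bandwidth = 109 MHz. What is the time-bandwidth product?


TBP = 32.2 * 109 = 3509.8

3509.8


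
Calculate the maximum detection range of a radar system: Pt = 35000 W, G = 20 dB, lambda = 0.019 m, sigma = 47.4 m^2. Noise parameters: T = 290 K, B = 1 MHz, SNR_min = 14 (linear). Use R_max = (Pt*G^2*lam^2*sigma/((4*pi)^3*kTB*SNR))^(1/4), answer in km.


G_lin = 10^(20/10) = 100.0
R^4 = 35000 * 100.0^2 * 0.019^2 * 47.4 / ((4*pi)^3 * 1.38e-23 * 290 * 1000000.0 * 14)
R^4 = 5.38665e16 m^4
R_max = (5.38665e16)^(1/4) = 15234.6 m = 15.2 km

15.2 km


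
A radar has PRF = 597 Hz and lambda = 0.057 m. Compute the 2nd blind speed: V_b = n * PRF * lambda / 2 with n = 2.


V_blind = 2 * 597 * 0.057 / 2 = 34.0 m/s

34.0 m/s


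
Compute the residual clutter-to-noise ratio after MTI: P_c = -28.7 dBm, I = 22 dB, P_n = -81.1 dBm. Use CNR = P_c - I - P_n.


CNR = -28.7 - 22 - (-81.1) = 30.4 dB

30.4 dB


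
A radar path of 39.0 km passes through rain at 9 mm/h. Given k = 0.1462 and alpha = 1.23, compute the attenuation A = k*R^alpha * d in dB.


gamma = 0.1462 * 9^1.23 = 2.18105 dB/km
A = 2.18105 * 39.0 = 85.06 dB

85.06 dB


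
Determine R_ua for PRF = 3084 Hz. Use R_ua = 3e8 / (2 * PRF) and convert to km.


R_ua = 3e8 / (2 * 3084) = 48638.1 m = 48.6 km

48.6 km


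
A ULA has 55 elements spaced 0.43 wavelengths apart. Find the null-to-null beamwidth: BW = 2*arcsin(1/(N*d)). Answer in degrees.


1/(N*d) = 1/(55*0.43) = 0.042283
BW = 2*arcsin(0.042283) = 4.8 degrees

4.8 degrees


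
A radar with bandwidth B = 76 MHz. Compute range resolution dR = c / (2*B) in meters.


dR = 3e8 / (2 * 76000000.0) = 1.97 m

1.97 m


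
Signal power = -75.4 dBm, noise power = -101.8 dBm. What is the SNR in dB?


SNR = -75.4 - (-101.8) = 26.4 dB

26.4 dB


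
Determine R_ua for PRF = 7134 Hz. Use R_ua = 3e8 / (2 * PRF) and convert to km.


R_ua = 3e8 / (2 * 7134) = 21026.1 m = 21.0 km

21.0 km


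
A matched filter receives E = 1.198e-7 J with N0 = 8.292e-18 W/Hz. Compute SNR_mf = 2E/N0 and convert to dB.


SNR_lin = 2 * 1.198e-7 / 8.292e-18 = 2.89e10
SNR_dB = 10*log10(2.89e10) = 104.6 dB

104.6 dB


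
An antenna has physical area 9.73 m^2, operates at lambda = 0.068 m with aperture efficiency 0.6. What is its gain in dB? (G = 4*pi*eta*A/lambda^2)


G_linear = 4*pi*0.6*9.73/0.068^2 = 15865.59
G_dB = 10*log10(15865.59) = 42.0 dB

42.0 dB


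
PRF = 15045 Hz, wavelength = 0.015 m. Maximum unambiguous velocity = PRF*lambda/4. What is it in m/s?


V_ua = 15045 * 0.015 / 4 = 56.4 m/s

56.4 m/s


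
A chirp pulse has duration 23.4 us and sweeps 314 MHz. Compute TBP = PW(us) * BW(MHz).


TBP = 23.4 * 314 = 7347.6

7347.6


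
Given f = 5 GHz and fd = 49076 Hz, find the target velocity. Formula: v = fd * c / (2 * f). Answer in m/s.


v = 49076 * 3e8 / (2 * 5000000000.0) = 1472.3 m/s

1472.3 m/s


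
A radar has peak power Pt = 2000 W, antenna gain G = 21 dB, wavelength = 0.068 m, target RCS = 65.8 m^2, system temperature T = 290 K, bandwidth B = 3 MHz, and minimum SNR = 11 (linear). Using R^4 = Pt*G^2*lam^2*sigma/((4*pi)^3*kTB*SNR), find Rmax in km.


G_lin = 10^(21/10) = 125.892541
R^4 = 2000 * 125.892541^2 * 0.068^2 * 65.8 / ((4*pi)^3 * 1.38e-23 * 290 * 3000000.0 * 11)
R^4 = 3.68004e16 m^4
R_max = (3.68004e16)^(1/4) = 13850.4 m = 13.9 km

13.9 km


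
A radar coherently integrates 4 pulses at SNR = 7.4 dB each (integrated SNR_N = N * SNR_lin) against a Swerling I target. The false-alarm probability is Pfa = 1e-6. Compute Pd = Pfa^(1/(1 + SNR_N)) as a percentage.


SNR_lin = 10^(7.4/10) = 5.49541
SNR_N = 4 * 5.49541 = 21.98164
1/(1 + SNR_N) = 1/22.98164 = 0.043513
Pd = (1e-6)^0.043513 = 0.54818
Pd = 54.8%

54.8%


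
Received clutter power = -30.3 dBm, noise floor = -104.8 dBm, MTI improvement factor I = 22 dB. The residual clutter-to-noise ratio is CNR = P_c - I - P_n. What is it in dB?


CNR = -30.3 - 22 - (-104.8) = 52.5 dB

52.5 dB


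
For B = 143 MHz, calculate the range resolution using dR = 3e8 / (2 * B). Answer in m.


dR = 3e8 / (2 * 143000000.0) = 1.05 m

1.05 m


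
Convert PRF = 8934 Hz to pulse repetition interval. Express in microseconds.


PRI = 1/8934 = 0.0001119319 s = 111.9 us

111.9 us


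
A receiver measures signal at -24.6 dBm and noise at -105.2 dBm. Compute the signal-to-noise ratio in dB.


SNR = -24.6 - (-105.2) = 80.6 dB

80.6 dB


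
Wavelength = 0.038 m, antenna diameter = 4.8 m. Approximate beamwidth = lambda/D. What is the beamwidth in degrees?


BW_rad = 0.038 / 4.8 = 0.007917
BW_deg = 0.45 degrees

0.45 degrees


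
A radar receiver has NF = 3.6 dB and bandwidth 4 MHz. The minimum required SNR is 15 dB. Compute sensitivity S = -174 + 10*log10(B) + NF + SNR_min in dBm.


10*log10(4000000.0) = 66.02
S = -174 + 66.02 + 3.6 + 15 = -89.4 dBm

-89.4 dBm


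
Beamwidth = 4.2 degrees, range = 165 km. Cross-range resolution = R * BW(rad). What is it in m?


BW_rad = 0.073303829
CR = 165000 * 0.073303829 = 12095.1 m

12095.1 m


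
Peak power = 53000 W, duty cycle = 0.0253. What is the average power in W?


P_avg = 53000 * 0.0253 = 1340.9 W

1340.9 W


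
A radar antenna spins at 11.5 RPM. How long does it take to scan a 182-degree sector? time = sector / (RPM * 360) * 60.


t = 182 / (11.5 * 360) * 60 = 2.64 s

2.64 s


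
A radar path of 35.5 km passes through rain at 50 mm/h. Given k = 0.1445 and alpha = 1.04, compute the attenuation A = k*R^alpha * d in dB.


gamma = 0.1445 * 50^1.04 = 8.448832 dB/km
A = 8.448832 * 35.5 = 299.93 dB

299.93 dB


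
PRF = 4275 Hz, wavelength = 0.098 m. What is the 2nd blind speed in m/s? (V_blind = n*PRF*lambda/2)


V_blind = 2 * 4275 * 0.098 / 2 = 419.0 m/s

419.0 m/s


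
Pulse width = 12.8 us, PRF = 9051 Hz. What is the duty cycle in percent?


DC = 12.8e-6 * 9051 * 100 = 11.59%

11.59%


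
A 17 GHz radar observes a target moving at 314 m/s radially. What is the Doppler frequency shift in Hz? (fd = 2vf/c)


fd = 2 * 314 * 17000000000.0 / 3e8 = 35586.7 Hz

35586.7 Hz


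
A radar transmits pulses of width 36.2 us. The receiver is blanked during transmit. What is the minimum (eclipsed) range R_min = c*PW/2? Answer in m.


R_min = 3e8 * 36.2e-6 / 2 = 5430.0 m

5430.0 m


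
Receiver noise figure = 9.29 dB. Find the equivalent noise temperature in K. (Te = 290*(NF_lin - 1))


NF_lin = 10^(9.29/10) = 8.491805
Te = 290 * (8.491805 - 1) = 2172.6 K

2172.6 K


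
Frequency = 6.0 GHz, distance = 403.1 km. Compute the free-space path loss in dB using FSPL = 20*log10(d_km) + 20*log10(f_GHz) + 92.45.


20*log10(403.1) = 52.11
20*log10(6.0) = 15.56
FSPL = 160.1 dB

160.1 dB


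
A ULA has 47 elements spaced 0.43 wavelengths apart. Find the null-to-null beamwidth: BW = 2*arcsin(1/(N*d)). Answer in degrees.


1/(N*d) = 1/(47*0.43) = 0.04948
BW = 2*arcsin(0.04948) = 5.7 degrees

5.7 degrees


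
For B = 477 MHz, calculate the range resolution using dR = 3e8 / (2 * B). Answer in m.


dR = 3e8 / (2 * 477000000.0) = 0.31 m

0.31 m


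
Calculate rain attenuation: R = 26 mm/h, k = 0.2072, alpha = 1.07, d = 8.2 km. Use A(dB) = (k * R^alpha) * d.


gamma = 0.2072 * 26^1.07 = 6.767235 dB/km
A = 6.767235 * 8.2 = 55.49 dB

55.49 dB


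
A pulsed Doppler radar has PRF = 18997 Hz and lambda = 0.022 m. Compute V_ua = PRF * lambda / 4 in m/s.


V_ua = 18997 * 0.022 / 4 = 104.5 m/s

104.5 m/s


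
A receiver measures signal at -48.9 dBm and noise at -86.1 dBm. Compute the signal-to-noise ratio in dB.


SNR = -48.9 - (-86.1) = 37.2 dB

37.2 dB


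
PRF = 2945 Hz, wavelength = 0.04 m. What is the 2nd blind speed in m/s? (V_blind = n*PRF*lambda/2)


V_blind = 2 * 2945 * 0.04 / 2 = 117.8 m/s

117.8 m/s


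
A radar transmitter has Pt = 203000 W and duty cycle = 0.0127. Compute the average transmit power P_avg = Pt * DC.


P_avg = 203000 * 0.0127 = 2578.1 W

2578.1 W


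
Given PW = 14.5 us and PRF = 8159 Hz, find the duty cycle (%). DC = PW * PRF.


DC = 14.5e-6 * 8159 * 100 = 11.83%

11.83%


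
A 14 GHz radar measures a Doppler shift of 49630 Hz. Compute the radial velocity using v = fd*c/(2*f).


v = 49630 * 3e8 / (2 * 14000000000.0) = 531.8 m/s

531.8 m/s


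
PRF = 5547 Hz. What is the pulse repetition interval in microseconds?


PRI = 1/5547 = 0.0001802776 s = 180.3 us

180.3 us


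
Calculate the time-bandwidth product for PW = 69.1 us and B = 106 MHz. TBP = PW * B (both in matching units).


TBP = 69.1 * 106 = 7324.6

7324.6


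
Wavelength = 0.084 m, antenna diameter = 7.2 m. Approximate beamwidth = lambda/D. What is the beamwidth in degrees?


BW_rad = 0.084 / 7.2 = 0.011667
BW_deg = 0.67 degrees

0.67 degrees


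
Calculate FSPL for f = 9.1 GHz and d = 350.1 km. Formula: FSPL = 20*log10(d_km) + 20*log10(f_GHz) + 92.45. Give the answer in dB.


20*log10(350.1) = 50.88
20*log10(9.1) = 19.18
FSPL = 162.5 dB

162.5 dB


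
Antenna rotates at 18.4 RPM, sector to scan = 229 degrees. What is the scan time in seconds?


t = 229 / (18.4 * 360) * 60 = 2.07 s

2.07 s


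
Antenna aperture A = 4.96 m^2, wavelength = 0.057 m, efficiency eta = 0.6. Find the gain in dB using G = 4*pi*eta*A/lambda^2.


G_linear = 4*pi*0.6*4.96/0.057^2 = 11510.47
G_dB = 10*log10(11510.47) = 40.6 dB

40.6 dB


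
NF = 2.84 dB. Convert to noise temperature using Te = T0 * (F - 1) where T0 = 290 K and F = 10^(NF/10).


NF_lin = 10^(2.84/10) = 1.923092
Te = 290 * (1.923092 - 1) = 267.7 K

267.7 K


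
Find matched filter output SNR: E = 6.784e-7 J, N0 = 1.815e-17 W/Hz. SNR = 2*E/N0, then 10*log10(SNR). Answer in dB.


SNR_lin = 2 * 6.784e-7 / 1.815e-17 = 7.475e10
SNR_dB = 10*log10(7.475e10) = 108.7 dB

108.7 dB


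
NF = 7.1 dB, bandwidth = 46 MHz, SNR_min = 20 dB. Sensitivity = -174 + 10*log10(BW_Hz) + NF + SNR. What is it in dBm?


10*log10(46000000.0) = 76.63
S = -174 + 76.63 + 7.1 + 20 = -70.3 dBm

-70.3 dBm


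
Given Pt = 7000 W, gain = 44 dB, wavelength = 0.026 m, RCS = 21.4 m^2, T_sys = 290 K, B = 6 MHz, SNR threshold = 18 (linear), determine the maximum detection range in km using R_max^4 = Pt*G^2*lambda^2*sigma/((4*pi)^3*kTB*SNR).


G_lin = 10^(44/10) = 25118.864315
R^4 = 7000 * 25118.864315^2 * 0.026^2 * 21.4 / ((4*pi)^3 * 1.38e-23 * 290 * 6000000.0 * 18)
R^4 = 7.44952e19 m^4
R_max = (7.44952e19)^(1/4) = 92903.5 m = 92.9 km

92.9 km


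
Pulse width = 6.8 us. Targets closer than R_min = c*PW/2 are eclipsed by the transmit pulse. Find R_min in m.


R_min = 3e8 * 6.8e-6 / 2 = 1020.0 m

1020.0 m


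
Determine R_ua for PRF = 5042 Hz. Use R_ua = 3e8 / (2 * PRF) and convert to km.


R_ua = 3e8 / (2 * 5042) = 29750.1 m = 29.8 km

29.8 km


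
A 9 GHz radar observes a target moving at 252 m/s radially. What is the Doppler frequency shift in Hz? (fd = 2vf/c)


fd = 2 * 252 * 9000000000.0 / 3e8 = 15120.0 Hz

15120.0 Hz


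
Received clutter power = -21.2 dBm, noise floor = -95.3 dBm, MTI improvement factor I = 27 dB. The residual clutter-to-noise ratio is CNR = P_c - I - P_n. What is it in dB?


CNR = -21.2 - 27 - (-95.3) = 47.1 dB

47.1 dB


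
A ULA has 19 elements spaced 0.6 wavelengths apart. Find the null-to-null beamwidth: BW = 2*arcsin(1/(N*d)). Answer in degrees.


1/(N*d) = 1/(19*0.6) = 0.087719
BW = 2*arcsin(0.087719) = 10.1 degrees

10.1 degrees


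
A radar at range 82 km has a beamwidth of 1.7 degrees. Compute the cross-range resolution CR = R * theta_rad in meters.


BW_rad = 0.029670597
CR = 82000 * 0.029670597 = 2433.0 m

2433.0 m


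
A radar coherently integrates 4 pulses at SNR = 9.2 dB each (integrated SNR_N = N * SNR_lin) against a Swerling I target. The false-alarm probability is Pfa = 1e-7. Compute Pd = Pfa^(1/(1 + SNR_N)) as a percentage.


SNR_lin = 10^(9.2/10) = 8.31764
SNR_N = 4 * 8.31764 = 33.27056
1/(1 + SNR_N) = 1/34.27056 = 0.0291796
Pd = (1e-7)^0.0291796 = 0.6248
Pd = 62.5%

62.5%


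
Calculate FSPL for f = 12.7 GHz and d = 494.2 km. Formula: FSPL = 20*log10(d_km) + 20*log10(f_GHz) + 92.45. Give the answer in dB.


20*log10(494.2) = 53.88
20*log10(12.7) = 22.08
FSPL = 168.4 dB

168.4 dB


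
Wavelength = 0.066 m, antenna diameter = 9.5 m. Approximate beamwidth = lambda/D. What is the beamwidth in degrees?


BW_rad = 0.066 / 9.5 = 0.006947
BW_deg = 0.4 degrees

0.4 degrees


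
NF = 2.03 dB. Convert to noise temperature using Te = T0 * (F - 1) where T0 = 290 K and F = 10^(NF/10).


NF_lin = 10^(2.03/10) = 1.595879
Te = 290 * (1.595879 - 1) = 172.8 K

172.8 K


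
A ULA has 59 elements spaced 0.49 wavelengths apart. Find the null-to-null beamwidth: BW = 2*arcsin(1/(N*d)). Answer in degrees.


1/(N*d) = 1/(59*0.49) = 0.03459
BW = 2*arcsin(0.03459) = 4.0 degrees

4.0 degrees


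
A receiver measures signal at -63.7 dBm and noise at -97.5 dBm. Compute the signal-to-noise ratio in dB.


SNR = -63.7 - (-97.5) = 33.8 dB

33.8 dB


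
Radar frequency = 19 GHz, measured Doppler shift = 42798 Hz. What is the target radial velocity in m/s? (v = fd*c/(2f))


v = 42798 * 3e8 / (2 * 19000000000.0) = 337.9 m/s

337.9 m/s


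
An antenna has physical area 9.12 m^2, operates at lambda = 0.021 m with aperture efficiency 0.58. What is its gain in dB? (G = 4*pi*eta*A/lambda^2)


G_linear = 4*pi*0.58*9.12/0.021^2 = 150728.06
G_dB = 10*log10(150728.06) = 51.8 dB

51.8 dB


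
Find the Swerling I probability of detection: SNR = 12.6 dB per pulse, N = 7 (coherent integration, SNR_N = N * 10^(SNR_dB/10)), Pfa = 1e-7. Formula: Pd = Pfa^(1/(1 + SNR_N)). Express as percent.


SNR_lin = 10^(12.6/10) = 18.19701
SNR_N = 7 * 18.19701 = 127.37907
1/(1 + SNR_N) = 1/128.37907 = 0.0077894
Pd = (1e-7)^0.0077894 = 0.88201
Pd = 88.2%

88.2%


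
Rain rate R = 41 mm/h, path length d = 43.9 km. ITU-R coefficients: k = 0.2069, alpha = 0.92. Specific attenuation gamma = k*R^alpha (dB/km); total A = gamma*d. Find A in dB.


gamma = 0.2069 * 41^0.92 = 6.302627 dB/km
A = 6.302627 * 43.9 = 276.69 dB

276.69 dB


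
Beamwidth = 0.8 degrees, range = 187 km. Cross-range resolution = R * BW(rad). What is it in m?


BW_rad = 0.013962634
CR = 187000 * 0.013962634 = 2611.0 m

2611.0 m


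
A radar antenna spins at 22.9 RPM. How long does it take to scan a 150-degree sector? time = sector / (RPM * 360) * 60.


t = 150 / (22.9 * 360) * 60 = 1.09 s

1.09 s


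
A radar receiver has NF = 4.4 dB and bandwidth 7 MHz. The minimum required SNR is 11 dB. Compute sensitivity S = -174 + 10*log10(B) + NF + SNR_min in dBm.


10*log10(7000000.0) = 68.45
S = -174 + 68.45 + 4.4 + 11 = -90.1 dBm

-90.1 dBm


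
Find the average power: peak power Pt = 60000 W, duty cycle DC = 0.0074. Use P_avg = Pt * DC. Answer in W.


P_avg = 60000 * 0.0074 = 444.0 W

444.0 W


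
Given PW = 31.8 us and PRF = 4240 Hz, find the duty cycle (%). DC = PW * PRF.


DC = 31.8e-6 * 4240 * 100 = 13.48%

13.48%


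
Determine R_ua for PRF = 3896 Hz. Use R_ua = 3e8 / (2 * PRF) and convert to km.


R_ua = 3e8 / (2 * 3896) = 38501.0 m = 38.5 km

38.5 km


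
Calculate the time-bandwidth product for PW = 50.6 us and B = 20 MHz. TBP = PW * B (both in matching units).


TBP = 50.6 * 20 = 1012.0

1012.0


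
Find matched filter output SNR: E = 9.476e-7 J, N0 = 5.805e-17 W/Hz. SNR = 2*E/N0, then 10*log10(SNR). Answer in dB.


SNR_lin = 2 * 9.476e-7 / 5.805e-17 = 3.265e10
SNR_dB = 10*log10(3.265e10) = 105.1 dB

105.1 dB


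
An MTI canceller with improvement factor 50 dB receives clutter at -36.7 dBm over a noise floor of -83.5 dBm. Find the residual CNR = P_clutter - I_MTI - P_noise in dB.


CNR = -36.7 - 50 - (-83.5) = -3.2 dB

-3.2 dB


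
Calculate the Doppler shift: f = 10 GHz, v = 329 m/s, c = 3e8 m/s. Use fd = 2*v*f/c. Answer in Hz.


fd = 2 * 329 * 10000000000.0 / 3e8 = 21933.3 Hz

21933.3 Hz


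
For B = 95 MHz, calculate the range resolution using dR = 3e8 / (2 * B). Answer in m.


dR = 3e8 / (2 * 95000000.0) = 1.58 m

1.58 m


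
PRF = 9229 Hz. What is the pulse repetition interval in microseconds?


PRI = 1/9229 = 0.0001083541 s = 108.4 us

108.4 us


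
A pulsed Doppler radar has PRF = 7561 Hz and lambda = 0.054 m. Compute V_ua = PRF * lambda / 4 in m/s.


V_ua = 7561 * 0.054 / 4 = 102.1 m/s

102.1 m/s


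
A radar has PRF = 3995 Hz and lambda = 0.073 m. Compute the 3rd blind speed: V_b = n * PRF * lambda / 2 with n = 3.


V_blind = 3 * 3995 * 0.073 / 2 = 437.5 m/s

437.5 m/s


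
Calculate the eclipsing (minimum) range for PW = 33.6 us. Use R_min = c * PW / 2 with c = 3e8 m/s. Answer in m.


R_min = 3e8 * 33.6e-6 / 2 = 5040.0 m

5040.0 m


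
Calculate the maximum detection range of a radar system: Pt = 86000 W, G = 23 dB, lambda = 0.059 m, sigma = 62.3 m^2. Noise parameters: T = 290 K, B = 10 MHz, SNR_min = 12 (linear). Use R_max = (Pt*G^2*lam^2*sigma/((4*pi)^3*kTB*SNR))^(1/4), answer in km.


G_lin = 10^(23/10) = 199.526231
R^4 = 86000 * 199.526231^2 * 0.059^2 * 62.3 / ((4*pi)^3 * 1.38e-23 * 290 * 10000000.0 * 12)
R^4 = 7.79117e17 m^4
R_max = (7.79117e17)^(1/4) = 29709.9 m = 29.7 km

29.7 km


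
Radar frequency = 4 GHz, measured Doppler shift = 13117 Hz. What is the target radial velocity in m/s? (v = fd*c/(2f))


v = 13117 * 3e8 / (2 * 4000000000.0) = 491.9 m/s

491.9 m/s


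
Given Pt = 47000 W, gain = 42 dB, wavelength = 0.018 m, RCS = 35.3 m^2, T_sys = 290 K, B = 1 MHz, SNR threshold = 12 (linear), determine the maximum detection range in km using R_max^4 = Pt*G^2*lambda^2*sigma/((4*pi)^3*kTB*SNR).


G_lin = 10^(42/10) = 15848.931925
R^4 = 47000 * 15848.931925^2 * 0.018^2 * 35.3 / ((4*pi)^3 * 1.38e-23 * 290 * 1000000.0 * 12)
R^4 = 1.41687e21 m^4
R_max = (1.41687e21)^(1/4) = 194013.7 m = 194.0 km

194.0 km


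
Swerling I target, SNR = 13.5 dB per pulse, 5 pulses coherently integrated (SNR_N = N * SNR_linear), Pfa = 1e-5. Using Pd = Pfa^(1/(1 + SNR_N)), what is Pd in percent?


SNR_lin = 10^(13.5/10) = 22.38721
SNR_N = 5 * 22.38721 = 111.93605
1/(1 + SNR_N) = 1/112.93605 = 0.0088546
Pd = (1e-5)^0.0088546 = 0.90308
Pd = 90.3%

90.3%


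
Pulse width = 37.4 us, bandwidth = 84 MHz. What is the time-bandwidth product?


TBP = 37.4 * 84 = 3141.6

3141.6


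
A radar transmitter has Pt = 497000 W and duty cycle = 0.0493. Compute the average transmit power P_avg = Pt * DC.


P_avg = 497000 * 0.0493 = 24502.1 W

24502.1 W
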